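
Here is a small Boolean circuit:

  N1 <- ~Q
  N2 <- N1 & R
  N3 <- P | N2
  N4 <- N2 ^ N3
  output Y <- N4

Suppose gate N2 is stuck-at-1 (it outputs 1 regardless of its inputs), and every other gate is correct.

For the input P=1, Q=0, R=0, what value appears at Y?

0

Propagate with N2 forced: N1=1, N2=1 [stuck-at-1], N3=1, N4=0.
So Y = 0. (Without the fault it would be 1.)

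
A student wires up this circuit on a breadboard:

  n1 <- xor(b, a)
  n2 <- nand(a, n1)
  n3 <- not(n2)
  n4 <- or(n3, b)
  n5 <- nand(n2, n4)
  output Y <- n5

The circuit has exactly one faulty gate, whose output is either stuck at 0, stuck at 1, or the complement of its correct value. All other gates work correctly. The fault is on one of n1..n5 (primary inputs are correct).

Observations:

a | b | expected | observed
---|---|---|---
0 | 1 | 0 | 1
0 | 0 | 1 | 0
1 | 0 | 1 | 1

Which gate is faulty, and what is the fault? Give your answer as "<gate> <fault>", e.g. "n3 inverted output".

n4 inverted output

Fault-free values for test 1 (a=0, b=1): n1=1, n2=1, n3=0, n4=1, n5=0, giving Y=0. Observed 1.
Test 1: faults giving observed 1 are {n2 stuck-at-0, n2 inverted output, n4 stuck-at-0, n4 inverted output, n5 stuck-at-1, n5 inverted output}.
Test 2 (a=0, b=0): fault-free n1=0, n2=1, n3=0, n4=0, n5=1 → 1; observed 0. Eliminates n2 stuck-at-0, n2 inverted output, n4 stuck-at-0, n5 stuck-at-1.
Test 3 (a=1, b=0): fault-free n1=1, n2=0, n3=1, n4=1, n5=1 → 1; observed 1. Eliminates n5 inverted output.
Only n4 inverted output is consistent with every test.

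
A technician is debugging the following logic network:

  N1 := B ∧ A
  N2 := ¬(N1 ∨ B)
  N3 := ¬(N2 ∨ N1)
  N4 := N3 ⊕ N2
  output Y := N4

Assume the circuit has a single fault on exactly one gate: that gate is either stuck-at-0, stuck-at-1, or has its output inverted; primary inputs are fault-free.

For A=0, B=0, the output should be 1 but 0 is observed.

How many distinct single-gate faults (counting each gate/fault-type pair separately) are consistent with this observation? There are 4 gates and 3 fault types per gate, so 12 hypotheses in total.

6

Fault-free: N1=0, N2=1, N3=0, N4=1 → 1. Observed 0.
  N1 stuck-at-0: output 1 ✗
  N1 stuck-at-1: output 0 ✓
  N1 inverted output: output 0 ✓
  N2 stuck-at-0: output 1 ✗
  N2 stuck-at-1: output 1 ✗
  N2 inverted output: output 1 ✗
  N3 stuck-at-0: output 1 ✗
  N3 stuck-at-1: output 0 ✓
  N3 inverted output: output 0 ✓
  N4 stuck-at-0: output 0 ✓
  N4 stuck-at-1: output 1 ✗
  N4 inverted output: output 0 ✓
Consistent faults: {N1 stuck-at-1, N1 inverted output, N3 stuck-at-1, N3 inverted output, N4 stuck-at-0, N4 inverted output} — 6 in all.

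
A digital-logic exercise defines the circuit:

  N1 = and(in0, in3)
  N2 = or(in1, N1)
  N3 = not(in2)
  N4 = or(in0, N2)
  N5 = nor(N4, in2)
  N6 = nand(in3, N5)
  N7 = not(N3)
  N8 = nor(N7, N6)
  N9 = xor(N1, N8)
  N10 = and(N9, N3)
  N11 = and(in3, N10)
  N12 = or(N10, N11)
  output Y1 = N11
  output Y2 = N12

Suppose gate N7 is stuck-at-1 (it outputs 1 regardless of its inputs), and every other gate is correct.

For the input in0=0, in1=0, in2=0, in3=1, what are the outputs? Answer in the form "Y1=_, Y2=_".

Propagate with N7 forced: N1=0, N2=0, N3=1, N4=0, N5=1, N6=0, N7=1 [stuck-at-1], N8=0, N9=0, N10=0, N11=0, N12=0.
So the outputs are Y1=0, Y2=0. (Without the fault they would be Y1=1, Y2=1.)

Y1=0, Y2=0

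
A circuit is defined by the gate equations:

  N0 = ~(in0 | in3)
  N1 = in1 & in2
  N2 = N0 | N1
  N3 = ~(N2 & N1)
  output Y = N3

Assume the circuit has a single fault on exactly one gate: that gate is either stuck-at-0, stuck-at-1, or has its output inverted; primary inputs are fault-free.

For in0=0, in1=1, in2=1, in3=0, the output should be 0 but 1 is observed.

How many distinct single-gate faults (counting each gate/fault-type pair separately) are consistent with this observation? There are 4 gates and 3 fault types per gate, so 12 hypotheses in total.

6

Fault-free: N0=1, N1=1, N2=1, N3=0 → 0. Observed 1.
  N0 stuck-at-0: output 0 ✗
  N0 stuck-at-1: output 0 ✗
  N0 inverted output: output 0 ✗
  N1 stuck-at-0: output 1 ✓
  N1 stuck-at-1: output 0 ✗
  N1 inverted output: output 1 ✓
  N2 stuck-at-0: output 1 ✓
  N2 stuck-at-1: output 0 ✗
  N2 inverted output: output 1 ✓
  N3 stuck-at-0: output 0 ✗
  N3 stuck-at-1: output 1 ✓
  N3 inverted output: output 1 ✓
Consistent faults: {N1 stuck-at-0, N1 inverted output, N2 stuck-at-0, N2 inverted output, N3 stuck-at-1, N3 inverted output} — 6 in all.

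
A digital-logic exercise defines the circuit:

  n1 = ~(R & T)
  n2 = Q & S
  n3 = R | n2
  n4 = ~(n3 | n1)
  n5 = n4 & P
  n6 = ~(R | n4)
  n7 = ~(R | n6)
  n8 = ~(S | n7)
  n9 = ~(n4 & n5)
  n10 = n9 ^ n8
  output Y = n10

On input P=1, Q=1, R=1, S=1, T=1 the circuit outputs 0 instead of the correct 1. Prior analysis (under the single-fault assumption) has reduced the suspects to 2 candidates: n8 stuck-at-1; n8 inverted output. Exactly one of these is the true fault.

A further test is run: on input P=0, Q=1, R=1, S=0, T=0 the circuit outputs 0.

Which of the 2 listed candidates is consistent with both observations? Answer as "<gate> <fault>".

Evaluate each candidate on input P=0, Q=1, R=1, S=0, T=0:
  n8 stuck-at-1: n1=1, n2=0, n3=1, n4=0, n5=0, n6=0, n7=0, n8=1 [stuck-at-1], n9=1, n10=0 → 0 — matches
  n8 inverted output: n1=1, n2=0, n3=1, n4=0, n5=0, n6=0, n7=0, n8=0 [inverted output], n9=1, n10=1 → 1 — eliminated
Only n8 stuck-at-1 reproduces the observed 0.

n8 stuck-at-1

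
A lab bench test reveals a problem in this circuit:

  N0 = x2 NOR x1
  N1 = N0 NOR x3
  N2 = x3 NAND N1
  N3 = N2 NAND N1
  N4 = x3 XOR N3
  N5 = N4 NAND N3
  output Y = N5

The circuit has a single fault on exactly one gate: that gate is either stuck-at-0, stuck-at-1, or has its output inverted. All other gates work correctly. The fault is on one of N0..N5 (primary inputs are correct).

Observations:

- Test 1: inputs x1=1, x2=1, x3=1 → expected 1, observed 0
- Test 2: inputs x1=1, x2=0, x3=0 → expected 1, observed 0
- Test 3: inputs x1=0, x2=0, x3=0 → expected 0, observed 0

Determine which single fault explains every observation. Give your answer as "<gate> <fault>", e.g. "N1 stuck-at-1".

N5 stuck-at-0

Fault-free values for test 1 (x1=1, x2=1, x3=1): N0=0, N1=0, N2=1, N3=1, N4=0, N5=1, giving Y=1. Observed 0.
Test 1: faults giving observed 0 are {N4 stuck-at-1, N4 inverted output, N5 stuck-at-0, N5 inverted output}.
Test 2 (x1=1, x2=0, x3=0): fault-free N0=0, N1=1, N2=1, N3=0, N4=0, N5=1 → 1; observed 0. Eliminates N4 stuck-at-1, N4 inverted output.
Test 3 (x1=0, x2=0, x3=0): fault-free N0=1, N1=0, N2=1, N3=1, N4=1, N5=0 → 0; observed 0. Eliminates N5 inverted output.
Only N5 stuck-at-0 is consistent with every test.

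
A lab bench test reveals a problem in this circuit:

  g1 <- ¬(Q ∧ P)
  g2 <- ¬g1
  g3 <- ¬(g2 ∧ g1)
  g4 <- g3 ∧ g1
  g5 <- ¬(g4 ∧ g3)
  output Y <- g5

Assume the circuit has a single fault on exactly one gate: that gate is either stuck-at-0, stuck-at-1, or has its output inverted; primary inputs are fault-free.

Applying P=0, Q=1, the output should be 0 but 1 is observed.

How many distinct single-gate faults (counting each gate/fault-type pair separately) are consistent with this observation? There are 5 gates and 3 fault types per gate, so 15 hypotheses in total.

Fault-free: g1=1, g2=0, g3=1, g4=1, g5=0 → 0. Observed 1.
  g1: stuck-at-0, inverted output ✓; others ✗
  g2: stuck-at-1, inverted output ✓; others ✗
  g3: stuck-at-0, inverted output ✓; others ✗
  g4: stuck-at-0, inverted output ✓; others ✗
  g5: stuck-at-1, inverted output ✓; others ✗
Consistent faults: {g1 stuck-at-0, g1 inverted output, g2 stuck-at-1, g2 inverted output, g3 stuck-at-0, g3 inverted output, g4 stuck-at-0, g4 inverted output, g5 stuck-at-1, g5 inverted output} — 10 in all.

10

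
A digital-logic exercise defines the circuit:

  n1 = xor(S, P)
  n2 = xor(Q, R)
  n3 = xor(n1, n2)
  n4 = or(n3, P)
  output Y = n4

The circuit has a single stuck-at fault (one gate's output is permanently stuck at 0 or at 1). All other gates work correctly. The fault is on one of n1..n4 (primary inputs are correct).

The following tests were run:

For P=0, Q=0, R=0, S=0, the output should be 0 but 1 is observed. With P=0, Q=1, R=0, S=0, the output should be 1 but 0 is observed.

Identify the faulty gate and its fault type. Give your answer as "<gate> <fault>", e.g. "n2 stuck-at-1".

n1 stuck-at-1

Fault-free values for test 1 (P=0, Q=0, R=0, S=0): n1=0, n2=0, n3=0, n4=0, giving Y=0. Observed 1.
Test 1: faults giving observed 1 are {n1 stuck-at-1, n2 stuck-at-1, n3 stuck-at-1, n4 stuck-at-1}.
Test 2 (P=0, Q=1, R=0, S=0): fault-free n1=0, n2=1, n3=1, n4=1 → 1; observed 0. Eliminates n2 stuck-at-1, n3 stuck-at-1, n4 stuck-at-1.
Only n1 stuck-at-1 is consistent with every test.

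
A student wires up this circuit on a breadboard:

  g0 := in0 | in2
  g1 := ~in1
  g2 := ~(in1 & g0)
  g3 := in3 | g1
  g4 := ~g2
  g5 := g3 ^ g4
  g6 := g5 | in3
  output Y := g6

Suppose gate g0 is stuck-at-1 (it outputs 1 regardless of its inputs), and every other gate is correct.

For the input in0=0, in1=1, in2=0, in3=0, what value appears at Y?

Propagate with g0 forced: g0=1 [stuck-at-1], g1=0, g2=0, g3=0, g4=1, g5=1, g6=1.
So Y = 1. (Without the fault it would be 0.)

1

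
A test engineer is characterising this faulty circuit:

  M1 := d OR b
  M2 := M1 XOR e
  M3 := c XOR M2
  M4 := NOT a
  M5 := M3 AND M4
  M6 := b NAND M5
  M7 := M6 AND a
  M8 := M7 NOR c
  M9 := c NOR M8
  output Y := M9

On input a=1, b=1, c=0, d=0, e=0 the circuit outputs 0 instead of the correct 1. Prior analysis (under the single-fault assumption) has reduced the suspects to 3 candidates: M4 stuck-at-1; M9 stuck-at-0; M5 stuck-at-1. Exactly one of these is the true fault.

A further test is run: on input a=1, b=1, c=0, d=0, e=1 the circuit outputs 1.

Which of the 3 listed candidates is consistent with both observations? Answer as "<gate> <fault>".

Evaluate each candidate on input a=1, b=1, c=0, d=0, e=1:
  M4 stuck-at-1: M1=1, M2=0, M3=0, M4=1 [stuck-at-1], M5=0, M6=1, M7=1, M8=0, M9=1 → 1 — matches
  M9 stuck-at-0: M1=1, M2=0, M3=0, M4=0, M5=0, M6=1, M7=1, M8=0, M9=0 [stuck-at-0] → 0 — eliminated
  M5 stuck-at-1: M1=1, M2=0, M3=0, M4=0, M5=1 [stuck-at-1], M6=0, M7=0, M8=1, M9=0 → 0 — eliminated
Only M4 stuck-at-1 reproduces the observed 1.

M4 stuck-at-1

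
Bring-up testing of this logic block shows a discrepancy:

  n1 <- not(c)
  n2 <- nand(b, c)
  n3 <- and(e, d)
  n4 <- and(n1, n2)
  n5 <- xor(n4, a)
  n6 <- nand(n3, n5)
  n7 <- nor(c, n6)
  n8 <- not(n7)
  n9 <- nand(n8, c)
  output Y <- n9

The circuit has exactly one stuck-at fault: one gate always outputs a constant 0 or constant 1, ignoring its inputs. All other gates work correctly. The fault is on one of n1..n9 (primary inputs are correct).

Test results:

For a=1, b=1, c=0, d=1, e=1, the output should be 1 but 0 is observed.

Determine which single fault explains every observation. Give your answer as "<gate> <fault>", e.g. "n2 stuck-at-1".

n9 stuck-at-0

Fault-free values for test 1 (a=1, b=1, c=0, d=1, e=1): n1=1, n2=1, n3=1, n4=1, n5=0, n6=1, n7=0, n8=1, n9=1, giving Y=1. Observed 0.
Test 1: faults giving observed 0 are {n9 stuck-at-0}.
Only n9 stuck-at-0 is consistent with every test.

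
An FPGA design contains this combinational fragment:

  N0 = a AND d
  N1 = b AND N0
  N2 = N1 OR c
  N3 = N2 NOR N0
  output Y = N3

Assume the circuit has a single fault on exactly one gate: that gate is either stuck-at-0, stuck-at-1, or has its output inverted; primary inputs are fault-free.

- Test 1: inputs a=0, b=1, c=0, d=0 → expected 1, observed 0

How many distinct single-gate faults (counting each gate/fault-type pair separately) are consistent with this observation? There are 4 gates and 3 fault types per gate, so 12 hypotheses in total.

Fault-free: N0=0, N1=0, N2=0, N3=1 → 1. Observed 0.
  N0 stuck-at-0: output 1 ✗
  N0 stuck-at-1: output 0 ✓
  N0 inverted output: output 0 ✓
  N1 stuck-at-0: output 1 ✗
  N1 stuck-at-1: output 0 ✓
  N1 inverted output: output 0 ✓
  N2 stuck-at-0: output 1 ✗
  N2 stuck-at-1: output 0 ✓
  N2 inverted output: output 0 ✓
  N3 stuck-at-0: output 0 ✓
  N3 stuck-at-1: output 1 ✗
  N3 inverted output: output 0 ✓
Consistent faults: {N0 stuck-at-1, N0 inverted output, N1 stuck-at-1, N1 inverted output, N2 stuck-at-1, N2 inverted output, N3 stuck-at-0, N3 inverted output} — 8 in all.

8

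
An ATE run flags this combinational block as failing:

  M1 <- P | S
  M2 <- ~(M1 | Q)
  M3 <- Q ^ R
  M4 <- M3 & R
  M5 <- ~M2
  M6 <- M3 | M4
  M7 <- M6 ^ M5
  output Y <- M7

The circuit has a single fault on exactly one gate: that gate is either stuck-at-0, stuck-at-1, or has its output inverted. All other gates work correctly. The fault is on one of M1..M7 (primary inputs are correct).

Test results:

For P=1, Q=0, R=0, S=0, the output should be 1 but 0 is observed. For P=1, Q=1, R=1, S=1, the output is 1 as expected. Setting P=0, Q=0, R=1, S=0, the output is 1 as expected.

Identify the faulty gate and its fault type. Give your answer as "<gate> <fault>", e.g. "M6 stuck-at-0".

M1 stuck-at-0

Fault-free values for test 1 (P=1, Q=0, R=0, S=0): M1=1, M2=0, M3=0, M4=0, M5=1, M6=0, M7=1, giving Y=1. Observed 0.
Test 1: faults giving observed 0 are {M1 stuck-at-0, M1 inverted output, M2 stuck-at-1, M2 inverted output, M3 stuck-at-1, M3 inverted output, M4 stuck-at-1, M4 inverted output, M5 stuck-at-0, M5 inverted output, M6 stuck-at-1, M6 inverted output, M7 stuck-at-0, M7 inverted output}.
Test 2 (P=1, Q=1, R=1, S=1): fault-free M1=1, M2=0, M3=0, M4=0, M5=1, M6=0, M7=1 → 1; observed 1. Eliminates M2 stuck-at-1, M2 inverted output, M3 stuck-at-1, M3 inverted output, M4 stuck-at-1, M4 inverted output, M5 stuck-at-0, M5 inverted output, M6 stuck-at-1, M6 inverted output, M7 stuck-at-0, M7 inverted output.
Test 3 (P=0, Q=0, R=1, S=0): fault-free M1=0, M2=1, M3=1, M4=1, M5=0, M6=1, M7=1 → 1; observed 1. Eliminates M1 inverted output.
Only M1 stuck-at-0 is consistent with every test.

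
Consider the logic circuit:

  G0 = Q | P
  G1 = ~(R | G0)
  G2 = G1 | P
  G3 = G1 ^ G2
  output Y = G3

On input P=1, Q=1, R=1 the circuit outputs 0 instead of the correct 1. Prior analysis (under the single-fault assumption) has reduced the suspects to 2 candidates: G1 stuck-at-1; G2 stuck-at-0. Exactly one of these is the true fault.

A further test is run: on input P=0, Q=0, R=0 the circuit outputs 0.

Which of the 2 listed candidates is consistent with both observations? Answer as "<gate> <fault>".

Evaluate each candidate on input P=0, Q=0, R=0:
  G1 stuck-at-1: G0=0, G1=1 [stuck-at-1], G2=1, G3=0 → 0 — matches
  G2 stuck-at-0: G0=0, G1=1, G2=0 [stuck-at-0], G3=1 → 1 — eliminated
Only G1 stuck-at-1 reproduces the observed 0.

G1 stuck-at-1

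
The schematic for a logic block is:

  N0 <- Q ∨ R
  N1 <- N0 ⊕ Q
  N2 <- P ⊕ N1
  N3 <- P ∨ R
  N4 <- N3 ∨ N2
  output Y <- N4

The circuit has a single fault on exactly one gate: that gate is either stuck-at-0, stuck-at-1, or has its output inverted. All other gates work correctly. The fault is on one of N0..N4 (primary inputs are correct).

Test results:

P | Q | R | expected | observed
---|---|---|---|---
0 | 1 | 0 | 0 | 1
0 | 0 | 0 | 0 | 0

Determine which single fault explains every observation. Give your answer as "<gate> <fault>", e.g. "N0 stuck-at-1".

N0 stuck-at-0

Fault-free values for test 1 (P=0, Q=1, R=0): N0=1, N1=0, N2=0, N3=0, N4=0, giving Y=0. Observed 1.
Test 1: faults giving observed 1 are {N0 stuck-at-0, N0 inverted output, N1 stuck-at-1, N1 inverted output, N2 stuck-at-1, N2 inverted output, N3 stuck-at-1, N3 inverted output, N4 stuck-at-1, N4 inverted output}.
Test 2 (P=0, Q=0, R=0): fault-free N0=0, N1=0, N2=0, N3=0, N4=0 → 0; observed 0. Eliminates N0 inverted output, N1 stuck-at-1, N1 inverted output, N2 stuck-at-1, N2 inverted output, N3 stuck-at-1, N3 inverted output, N4 stuck-at-1, N4 inverted output.
Only N0 stuck-at-0 is consistent with every test.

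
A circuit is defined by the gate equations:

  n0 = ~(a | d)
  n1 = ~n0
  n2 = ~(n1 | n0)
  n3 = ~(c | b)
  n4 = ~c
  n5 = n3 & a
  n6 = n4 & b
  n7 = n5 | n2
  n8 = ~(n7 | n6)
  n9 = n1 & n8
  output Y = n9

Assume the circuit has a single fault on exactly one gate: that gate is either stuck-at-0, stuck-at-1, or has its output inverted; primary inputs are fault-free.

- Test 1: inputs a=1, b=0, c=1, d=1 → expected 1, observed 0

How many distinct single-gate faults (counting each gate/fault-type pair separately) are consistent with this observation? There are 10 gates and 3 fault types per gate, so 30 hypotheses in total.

18

Fault-free: n0=0, n1=1, n2=0, n3=0, n4=0, n5=0, n6=0, n7=0, n8=1, n9=1 → 1. Observed 0.
  n0: stuck-at-1, inverted output ✓; others ✗
  n1: stuck-at-0, inverted output ✓; others ✗
  n2: stuck-at-1, inverted output ✓; others ✗
  n3: stuck-at-1, inverted output ✓; others ✗
  n4: none of the 3 fault types match ✗
  n5: stuck-at-1, inverted output ✓; others ✗
  n6: stuck-at-1, inverted output ✓; others ✗
  n7: stuck-at-1, inverted output ✓; others ✗
  n8: stuck-at-0, inverted output ✓; others ✗
  n9: stuck-at-0, inverted output ✓; others ✗
Consistent faults: {n0 stuck-at-1, n0 inverted output, n1 stuck-at-0, n1 inverted output, n2 stuck-at-1, n2 inverted output, n3 stuck-at-1, n3 inverted output, n5 stuck-at-1, n5 inverted output, n6 stuck-at-1, n6 inverted output, n7 stuck-at-1, n7 inverted output, n8 stuck-at-0, n8 inverted output, n9 stuck-at-0, n9 inverted output} — 18 in all.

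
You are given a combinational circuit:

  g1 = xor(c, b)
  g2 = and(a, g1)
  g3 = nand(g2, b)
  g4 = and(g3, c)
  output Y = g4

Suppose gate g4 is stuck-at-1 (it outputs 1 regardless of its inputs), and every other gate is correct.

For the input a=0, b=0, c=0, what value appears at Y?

1

Propagate with g4 forced: g1=0, g2=0, g3=1, g4=1 [stuck-at-1].
So Y = 1. (Without the fault it would be 0.)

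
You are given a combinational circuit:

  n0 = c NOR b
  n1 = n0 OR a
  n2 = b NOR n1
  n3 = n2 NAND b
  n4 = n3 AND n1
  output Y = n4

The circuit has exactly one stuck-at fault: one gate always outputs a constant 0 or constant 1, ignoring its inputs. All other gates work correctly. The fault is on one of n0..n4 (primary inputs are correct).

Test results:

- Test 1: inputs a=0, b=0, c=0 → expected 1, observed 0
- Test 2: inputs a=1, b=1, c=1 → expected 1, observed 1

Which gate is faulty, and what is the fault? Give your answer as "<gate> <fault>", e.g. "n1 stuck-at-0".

n0 stuck-at-0

Fault-free values for test 1 (a=0, b=0, c=0): n0=1, n1=1, n2=0, n3=1, n4=1, giving Y=1. Observed 0.
Test 1: faults giving observed 0 are {n0 stuck-at-0, n1 stuck-at-0, n3 stuck-at-0, n4 stuck-at-0}.
Test 2 (a=1, b=1, c=1): fault-free n0=0, n1=1, n2=0, n3=1, n4=1 → 1; observed 1. Eliminates n1 stuck-at-0, n3 stuck-at-0, n4 stuck-at-0.
Only n0 stuck-at-0 is consistent with every test.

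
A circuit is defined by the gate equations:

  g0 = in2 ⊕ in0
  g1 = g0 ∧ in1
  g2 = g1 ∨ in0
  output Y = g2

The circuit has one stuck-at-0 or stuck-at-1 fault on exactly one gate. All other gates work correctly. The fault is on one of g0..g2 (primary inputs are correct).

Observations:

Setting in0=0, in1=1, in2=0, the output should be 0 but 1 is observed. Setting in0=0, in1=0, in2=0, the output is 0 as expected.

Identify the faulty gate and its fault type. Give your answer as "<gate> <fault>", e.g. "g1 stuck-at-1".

g0 stuck-at-1

Fault-free values for test 1 (in0=0, in1=1, in2=0): g0=0, g1=0, g2=0, giving Y=0. Observed 1.
Test 1: faults giving observed 1 are {g0 stuck-at-1, g1 stuck-at-1, g2 stuck-at-1}.
Test 2 (in0=0, in1=0, in2=0): fault-free g0=0, g1=0, g2=0 → 0; observed 0. Eliminates g1 stuck-at-1, g2 stuck-at-1.
Only g0 stuck-at-1 is consistent with every test.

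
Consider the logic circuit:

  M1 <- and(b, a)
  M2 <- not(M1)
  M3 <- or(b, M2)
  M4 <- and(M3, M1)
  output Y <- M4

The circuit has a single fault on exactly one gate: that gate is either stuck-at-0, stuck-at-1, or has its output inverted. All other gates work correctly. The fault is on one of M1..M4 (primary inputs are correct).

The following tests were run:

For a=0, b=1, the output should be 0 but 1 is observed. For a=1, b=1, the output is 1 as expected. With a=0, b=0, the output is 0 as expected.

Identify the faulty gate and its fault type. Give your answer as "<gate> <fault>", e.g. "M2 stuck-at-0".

Fault-free values for test 1 (a=0, b=1): M1=0, M2=1, M3=1, M4=0, giving Y=0. Observed 1.
Test 1: faults giving observed 1 are {M1 stuck-at-1, M1 inverted output, M4 stuck-at-1, M4 inverted output}.
Test 2 (a=1, b=1): fault-free M1=1, M2=0, M3=1, M4=1 → 1; observed 1. Eliminates M1 inverted output, M4 inverted output.
Test 3 (a=0, b=0): fault-free M1=0, M2=1, M3=1, M4=0 → 0; observed 0. Eliminates M4 stuck-at-1.
Only M1 stuck-at-1 is consistent with every test.

M1 stuck-at-1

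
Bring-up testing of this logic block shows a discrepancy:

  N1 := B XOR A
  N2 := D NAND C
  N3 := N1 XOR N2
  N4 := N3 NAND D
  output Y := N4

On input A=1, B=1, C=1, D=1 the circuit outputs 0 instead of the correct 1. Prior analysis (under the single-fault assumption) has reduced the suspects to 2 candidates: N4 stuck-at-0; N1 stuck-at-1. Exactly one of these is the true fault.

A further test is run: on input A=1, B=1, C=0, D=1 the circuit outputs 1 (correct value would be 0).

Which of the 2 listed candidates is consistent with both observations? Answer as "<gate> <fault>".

Evaluate each candidate on input A=1, B=1, C=0, D=1:
  N4 stuck-at-0: N1=0, N2=1, N3=1, N4=0 [stuck-at-0] → 0 — eliminated
  N1 stuck-at-1: N1=1 [stuck-at-1], N2=1, N3=0, N4=1 → 1 — matches
Only N1 stuck-at-1 reproduces the observed 1.

N1 stuck-at-1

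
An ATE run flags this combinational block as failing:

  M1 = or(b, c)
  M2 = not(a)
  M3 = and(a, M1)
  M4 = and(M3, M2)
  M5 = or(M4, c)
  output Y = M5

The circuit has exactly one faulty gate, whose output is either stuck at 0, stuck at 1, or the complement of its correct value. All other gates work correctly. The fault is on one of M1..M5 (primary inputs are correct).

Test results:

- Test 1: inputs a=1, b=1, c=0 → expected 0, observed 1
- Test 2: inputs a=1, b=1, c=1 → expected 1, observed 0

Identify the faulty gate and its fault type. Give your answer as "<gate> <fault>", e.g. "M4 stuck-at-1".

M5 inverted output

Fault-free values for test 1 (a=1, b=1, c=0): M1=1, M2=0, M3=1, M4=0, M5=0, giving Y=0. Observed 1.
Test 1: faults giving observed 1 are {M2 stuck-at-1, M2 inverted output, M4 stuck-at-1, M4 inverted output, M5 stuck-at-1, M5 inverted output}.
Test 2 (a=1, b=1, c=1): fault-free M1=1, M2=0, M3=1, M4=0, M5=1 → 1; observed 0. Eliminates M2 stuck-at-1, M2 inverted output, M4 stuck-at-1, M4 inverted output, M5 stuck-at-1.
Only M5 inverted output is consistent with every test.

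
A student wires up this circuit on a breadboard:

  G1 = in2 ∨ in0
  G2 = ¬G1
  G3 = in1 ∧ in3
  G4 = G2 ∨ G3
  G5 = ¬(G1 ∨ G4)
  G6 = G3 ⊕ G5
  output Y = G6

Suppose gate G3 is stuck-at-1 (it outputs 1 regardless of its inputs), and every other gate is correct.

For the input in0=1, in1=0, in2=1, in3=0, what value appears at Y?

Propagate with G3 forced: G1=1, G2=0, G3=1 [stuck-at-1], G4=1, G5=0, G6=1.
So Y = 1. (Without the fault it would be 0.)

1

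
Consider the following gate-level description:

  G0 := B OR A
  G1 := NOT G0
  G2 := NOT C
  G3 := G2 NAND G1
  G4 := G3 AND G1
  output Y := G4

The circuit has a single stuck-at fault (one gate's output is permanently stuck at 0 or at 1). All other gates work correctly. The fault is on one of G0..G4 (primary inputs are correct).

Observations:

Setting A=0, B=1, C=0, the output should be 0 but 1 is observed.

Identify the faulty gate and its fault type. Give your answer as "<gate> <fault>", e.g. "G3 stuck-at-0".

Fault-free values for test 1 (A=0, B=1, C=0): G0=1, G1=0, G2=1, G3=1, G4=0, giving Y=0. Observed 1.
Test 1: faults giving observed 1 are {G4 stuck-at-1}.
Only G4 stuck-at-1 is consistent with every test.

G4 stuck-at-1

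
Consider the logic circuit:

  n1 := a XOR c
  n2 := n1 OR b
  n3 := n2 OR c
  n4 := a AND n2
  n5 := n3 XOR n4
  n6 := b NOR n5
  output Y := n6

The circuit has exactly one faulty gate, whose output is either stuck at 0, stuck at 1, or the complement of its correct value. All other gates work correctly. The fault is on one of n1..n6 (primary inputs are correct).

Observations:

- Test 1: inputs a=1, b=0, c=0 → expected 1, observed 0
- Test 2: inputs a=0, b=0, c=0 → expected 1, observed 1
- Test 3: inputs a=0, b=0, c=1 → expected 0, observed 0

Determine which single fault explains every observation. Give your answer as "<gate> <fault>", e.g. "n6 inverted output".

Fault-free values for test 1 (a=1, b=0, c=0): n1=1, n2=1, n3=1, n4=1, n5=0, n6=1, giving Y=1. Observed 0.
Test 1: faults giving observed 0 are {n3 stuck-at-0, n3 inverted output, n4 stuck-at-0, n4 inverted output, n5 stuck-at-1, n5 inverted output, n6 stuck-at-0, n6 inverted output}.
Test 2 (a=0, b=0, c=0): fault-free n1=0, n2=0, n3=0, n4=0, n5=0, n6=1 → 1; observed 1. Eliminates n3 inverted output, n4 inverted output, n5 stuck-at-1, n5 inverted output, n6 stuck-at-0, n6 inverted output.
Test 3 (a=0, b=0, c=1): fault-free n1=1, n2=1, n3=1, n4=0, n5=1, n6=0 → 0; observed 0. Eliminates n3 stuck-at-0.
Only n4 stuck-at-0 is consistent with every test.

n4 stuck-at-0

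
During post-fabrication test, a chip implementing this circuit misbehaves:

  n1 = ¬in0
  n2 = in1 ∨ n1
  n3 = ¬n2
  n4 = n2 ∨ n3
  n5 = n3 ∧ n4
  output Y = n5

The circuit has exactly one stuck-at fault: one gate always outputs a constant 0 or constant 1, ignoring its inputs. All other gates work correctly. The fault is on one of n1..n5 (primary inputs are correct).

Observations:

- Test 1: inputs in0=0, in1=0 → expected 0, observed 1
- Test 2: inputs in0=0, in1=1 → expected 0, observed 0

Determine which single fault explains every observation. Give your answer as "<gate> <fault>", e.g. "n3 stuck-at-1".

n1 stuck-at-0

Fault-free values for test 1 (in0=0, in1=0): n1=1, n2=1, n3=0, n4=1, n5=0, giving Y=0. Observed 1.
Test 1: faults giving observed 1 are {n1 stuck-at-0, n2 stuck-at-0, n3 stuck-at-1, n5 stuck-at-1}.
Test 2 (in0=0, in1=1): fault-free n1=1, n2=1, n3=0, n4=1, n5=0 → 0; observed 0. Eliminates n2 stuck-at-0, n3 stuck-at-1, n5 stuck-at-1.
Only n1 stuck-at-0 is consistent with every test.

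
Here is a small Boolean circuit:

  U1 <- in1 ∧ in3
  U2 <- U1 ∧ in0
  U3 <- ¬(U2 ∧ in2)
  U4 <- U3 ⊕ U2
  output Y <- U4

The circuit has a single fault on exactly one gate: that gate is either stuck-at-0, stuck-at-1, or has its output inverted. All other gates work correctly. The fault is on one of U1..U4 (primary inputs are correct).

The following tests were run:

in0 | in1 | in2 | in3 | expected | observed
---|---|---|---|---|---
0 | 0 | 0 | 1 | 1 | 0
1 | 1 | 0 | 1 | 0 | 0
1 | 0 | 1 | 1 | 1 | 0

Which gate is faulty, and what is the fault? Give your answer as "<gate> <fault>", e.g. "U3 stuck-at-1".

U4 stuck-at-0

Fault-free values for test 1 (in0=0, in1=0, in2=0, in3=1): U1=0, U2=0, U3=1, U4=1, giving Y=1. Observed 0.
Test 1: faults giving observed 0 are {U2 stuck-at-1, U2 inverted output, U3 stuck-at-0, U3 inverted output, U4 stuck-at-0, U4 inverted output}.
Test 2 (in0=1, in1=1, in2=0, in3=1): fault-free U1=1, U2=1, U3=1, U4=0 → 0; observed 0. Eliminates U2 inverted output, U3 stuck-at-0, U3 inverted output, U4 inverted output.
Test 3 (in0=1, in1=0, in2=1, in3=1): fault-free U1=0, U2=0, U3=1, U4=1 → 1; observed 0. Eliminates U2 stuck-at-1.
Only U4 stuck-at-0 is consistent with every test.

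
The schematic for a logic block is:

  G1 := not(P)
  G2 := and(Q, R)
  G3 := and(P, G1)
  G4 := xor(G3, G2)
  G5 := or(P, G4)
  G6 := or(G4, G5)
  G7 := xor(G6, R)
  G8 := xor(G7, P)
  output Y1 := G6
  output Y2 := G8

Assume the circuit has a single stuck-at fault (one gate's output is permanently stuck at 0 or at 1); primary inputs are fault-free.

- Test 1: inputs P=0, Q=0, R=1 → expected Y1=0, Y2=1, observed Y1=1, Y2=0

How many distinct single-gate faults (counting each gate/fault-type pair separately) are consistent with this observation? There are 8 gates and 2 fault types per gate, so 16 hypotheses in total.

5

Fault-free: G1=1, G2=0, G3=0, G4=0, G5=0, G6=0, G7=1, G8=1 → Y1=0, Y2=1. Observed Y1=1, Y2=0.
  G1: none of the 2 fault types match ✗
  G2: stuck-at-1 ✓; others ✗
  G3: stuck-at-1 ✓; others ✗
  G4: stuck-at-1 ✓; others ✗
  G5: stuck-at-1 ✓; others ✗
  G6: stuck-at-1 ✓; others ✗
  G7: none of the 2 fault types match ✗
  G8: none of the 2 fault types match ✗
Consistent faults: {G2 stuck-at-1, G3 stuck-at-1, G4 stuck-at-1, G5 stuck-at-1, G6 stuck-at-1} — 5 in all.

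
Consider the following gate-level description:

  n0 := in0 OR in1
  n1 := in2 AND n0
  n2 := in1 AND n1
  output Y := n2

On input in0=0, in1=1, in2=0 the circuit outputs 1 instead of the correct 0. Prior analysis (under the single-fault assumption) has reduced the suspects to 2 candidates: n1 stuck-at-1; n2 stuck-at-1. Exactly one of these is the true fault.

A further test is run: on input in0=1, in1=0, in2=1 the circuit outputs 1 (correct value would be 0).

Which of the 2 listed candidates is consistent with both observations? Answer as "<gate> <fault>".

Evaluate each candidate on input in0=1, in1=0, in2=1:
  n1 stuck-at-1: n0=1, n1=1 [stuck-at-1], n2=0 → 0 — eliminated
  n2 stuck-at-1: n0=1, n1=1, n2=1 [stuck-at-1] → 1 — matches
Only n2 stuck-at-1 reproduces the observed 1.

n2 stuck-at-1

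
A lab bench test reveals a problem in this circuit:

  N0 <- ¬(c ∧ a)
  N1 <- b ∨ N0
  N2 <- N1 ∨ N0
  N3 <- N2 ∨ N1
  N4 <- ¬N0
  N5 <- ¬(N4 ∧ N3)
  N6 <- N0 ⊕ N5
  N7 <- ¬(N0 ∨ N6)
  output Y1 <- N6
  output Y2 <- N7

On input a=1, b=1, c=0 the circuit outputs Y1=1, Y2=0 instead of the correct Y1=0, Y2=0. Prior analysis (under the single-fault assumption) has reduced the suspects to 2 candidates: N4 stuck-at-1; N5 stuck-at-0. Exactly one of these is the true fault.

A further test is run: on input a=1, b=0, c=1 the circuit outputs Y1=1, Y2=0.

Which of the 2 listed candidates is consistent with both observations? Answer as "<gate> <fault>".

N4 stuck-at-1

Evaluate each candidate on input a=1, b=0, c=1:
  N4 stuck-at-1: N0=0, N1=0, N2=0, N3=0, N4=1 [stuck-at-1], N5=1, N6=1, N7=0 → Y1=1, Y2=0 — matches
  N5 stuck-at-0: N0=0, N1=0, N2=0, N3=0, N4=1, N5=0 [stuck-at-0], N6=0, N7=1 → Y1=0, Y2=1 — eliminated
Only N4 stuck-at-1 reproduces the observed Y1=1, Y2=0.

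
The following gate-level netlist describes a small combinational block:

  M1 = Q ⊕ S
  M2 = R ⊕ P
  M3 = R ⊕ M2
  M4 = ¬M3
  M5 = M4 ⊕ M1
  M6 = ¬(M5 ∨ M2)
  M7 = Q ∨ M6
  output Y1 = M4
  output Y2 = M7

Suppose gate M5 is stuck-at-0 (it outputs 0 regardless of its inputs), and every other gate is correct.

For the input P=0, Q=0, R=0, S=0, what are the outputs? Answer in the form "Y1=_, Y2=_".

Y1=1, Y2=1

Propagate with M5 forced: M1=0, M2=0, M3=0, M4=1, M5=0 [stuck-at-0], M6=1, M7=1.
So the outputs are Y1=1, Y2=1. (Without the fault they would be Y1=1, Y2=0.)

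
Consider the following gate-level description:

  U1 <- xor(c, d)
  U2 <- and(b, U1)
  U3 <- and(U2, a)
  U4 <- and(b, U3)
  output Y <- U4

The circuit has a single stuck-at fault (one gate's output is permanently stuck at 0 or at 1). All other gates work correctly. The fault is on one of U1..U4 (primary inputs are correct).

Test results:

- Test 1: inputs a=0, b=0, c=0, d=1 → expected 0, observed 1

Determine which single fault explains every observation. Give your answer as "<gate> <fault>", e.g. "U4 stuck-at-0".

U4 stuck-at-1

Fault-free values for test 1 (a=0, b=0, c=0, d=1): U1=1, U2=0, U3=0, U4=0, giving Y=0. Observed 1.
Test 1: faults giving observed 1 are {U4 stuck-at-1}.
Only U4 stuck-at-1 is consistent with every test.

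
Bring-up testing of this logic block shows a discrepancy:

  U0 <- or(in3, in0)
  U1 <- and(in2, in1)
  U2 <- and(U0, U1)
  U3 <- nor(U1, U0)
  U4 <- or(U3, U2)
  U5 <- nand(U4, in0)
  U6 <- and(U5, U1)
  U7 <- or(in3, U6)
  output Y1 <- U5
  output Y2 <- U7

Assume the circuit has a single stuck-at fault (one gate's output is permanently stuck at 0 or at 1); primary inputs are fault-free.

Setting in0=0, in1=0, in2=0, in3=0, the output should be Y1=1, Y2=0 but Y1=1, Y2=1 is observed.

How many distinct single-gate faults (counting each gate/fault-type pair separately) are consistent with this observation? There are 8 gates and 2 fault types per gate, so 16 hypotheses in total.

Fault-free: U0=0, U1=0, U2=0, U3=1, U4=1, U5=1, U6=0, U7=0 → Y1=1, Y2=0. Observed Y1=1, Y2=1.
  U0: none of the 2 fault types match ✗
  U1: stuck-at-1 ✓; others ✗
  U2: none of the 2 fault types match ✗
  U3: none of the 2 fault types match ✗
  U4: none of the 2 fault types match ✗
  U5: none of the 2 fault types match ✗
  U6: stuck-at-1 ✓; others ✗
  U7: stuck-at-1 ✓; others ✗
Consistent faults: {U1 stuck-at-1, U6 stuck-at-1, U7 stuck-at-1} — 3 in all.

3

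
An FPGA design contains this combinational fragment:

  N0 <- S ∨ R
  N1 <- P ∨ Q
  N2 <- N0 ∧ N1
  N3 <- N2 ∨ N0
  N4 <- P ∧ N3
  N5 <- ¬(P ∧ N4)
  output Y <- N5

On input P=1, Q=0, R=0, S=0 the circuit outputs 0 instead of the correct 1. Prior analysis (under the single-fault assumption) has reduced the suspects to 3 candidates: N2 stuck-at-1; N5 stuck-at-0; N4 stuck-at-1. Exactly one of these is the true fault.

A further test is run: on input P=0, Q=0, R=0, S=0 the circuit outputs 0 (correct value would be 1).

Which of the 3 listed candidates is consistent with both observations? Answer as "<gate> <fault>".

Evaluate each candidate on input P=0, Q=0, R=0, S=0:
  N2 stuck-at-1: N0=0, N1=0, N2=1 [stuck-at-1], N3=1, N4=0, N5=1 → 1 — eliminated
  N5 stuck-at-0: N0=0, N1=0, N2=0, N3=0, N4=0, N5=0 [stuck-at-0] → 0 — matches
  N4 stuck-at-1: N0=0, N1=0, N2=0, N3=0, N4=1 [stuck-at-1], N5=1 → 1 — eliminated
Only N5 stuck-at-0 reproduces the observed 0.

N5 stuck-at-0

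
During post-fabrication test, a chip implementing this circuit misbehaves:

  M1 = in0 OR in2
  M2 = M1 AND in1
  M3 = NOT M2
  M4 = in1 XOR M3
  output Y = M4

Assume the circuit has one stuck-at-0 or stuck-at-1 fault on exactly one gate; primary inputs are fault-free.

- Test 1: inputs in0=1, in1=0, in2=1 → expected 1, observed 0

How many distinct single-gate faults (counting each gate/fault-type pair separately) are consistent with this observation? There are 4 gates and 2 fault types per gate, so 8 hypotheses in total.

3

Fault-free: M1=1, M2=0, M3=1, M4=1 → 1. Observed 0.
  M1 stuck-at-0: output 1 ✗
  M1 stuck-at-1: output 1 ✗
  M2 stuck-at-0: output 1 ✗
  M2 stuck-at-1: output 0 ✓
  M3 stuck-at-0: output 0 ✓
  M3 stuck-at-1: output 1 ✗
  M4 stuck-at-0: output 0 ✓
  M4 stuck-at-1: output 1 ✗
Consistent faults: {M2 stuck-at-1, M3 stuck-at-0, M4 stuck-at-0} — 3 in all.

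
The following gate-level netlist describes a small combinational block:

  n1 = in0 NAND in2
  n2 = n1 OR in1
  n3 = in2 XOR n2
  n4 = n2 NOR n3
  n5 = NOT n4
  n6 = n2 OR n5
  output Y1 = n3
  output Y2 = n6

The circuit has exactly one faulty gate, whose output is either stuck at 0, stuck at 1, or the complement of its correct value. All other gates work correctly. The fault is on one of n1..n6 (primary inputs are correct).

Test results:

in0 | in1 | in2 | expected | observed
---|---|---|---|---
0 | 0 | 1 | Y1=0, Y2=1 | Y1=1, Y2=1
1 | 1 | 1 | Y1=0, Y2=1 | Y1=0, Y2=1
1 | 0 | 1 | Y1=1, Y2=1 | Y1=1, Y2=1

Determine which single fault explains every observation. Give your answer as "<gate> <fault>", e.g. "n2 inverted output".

Fault-free values for test 1 (in0=0, in1=0, in2=1): n1=1, n2=1, n3=0, n4=0, n5=1, n6=1, giving Y1=0, Y2=1. Observed Y1=1, Y2=1.
Test 1: faults giving observed Y1=1, Y2=1 are {n1 stuck-at-0, n1 inverted output, n2 stuck-at-0, n2 inverted output, n3 stuck-at-1, n3 inverted output}.
Test 2 (in0=1, in1=1, in2=1): fault-free n1=0, n2=1, n3=0, n4=0, n5=1, n6=1 → Y1=0, Y2=1; observed Y1=0, Y2=1. Eliminates n2 stuck-at-0, n2 inverted output, n3 stuck-at-1, n3 inverted output.
Test 3 (in0=1, in1=0, in2=1): fault-free n1=0, n2=0, n3=1, n4=0, n5=1, n6=1 → Y1=1, Y2=1; observed Y1=1, Y2=1. Eliminates n1 inverted output.
Only n1 stuck-at-0 is consistent with every test.

n1 stuck-at-0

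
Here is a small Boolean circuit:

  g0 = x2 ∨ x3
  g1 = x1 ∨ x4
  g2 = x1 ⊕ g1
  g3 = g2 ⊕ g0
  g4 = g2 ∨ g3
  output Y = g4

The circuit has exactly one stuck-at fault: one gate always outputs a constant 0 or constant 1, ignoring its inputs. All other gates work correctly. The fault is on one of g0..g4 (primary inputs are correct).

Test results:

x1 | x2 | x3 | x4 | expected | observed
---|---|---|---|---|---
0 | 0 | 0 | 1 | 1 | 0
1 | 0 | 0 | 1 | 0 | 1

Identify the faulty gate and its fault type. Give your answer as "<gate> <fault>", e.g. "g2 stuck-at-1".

Fault-free values for test 1 (x1=0, x2=0, x3=0, x4=1): g0=0, g1=1, g2=1, g3=1, g4=1, giving Y=1. Observed 0.
Test 1: faults giving observed 0 are {g1 stuck-at-0, g2 stuck-at-0, g4 stuck-at-0}.
Test 2 (x1=1, x2=0, x3=0, x4=1): fault-free g0=0, g1=1, g2=0, g3=0, g4=0 → 0; observed 1. Eliminates g2 stuck-at-0, g4 stuck-at-0.
Only g1 stuck-at-0 is consistent with every test.

g1 stuck-at-0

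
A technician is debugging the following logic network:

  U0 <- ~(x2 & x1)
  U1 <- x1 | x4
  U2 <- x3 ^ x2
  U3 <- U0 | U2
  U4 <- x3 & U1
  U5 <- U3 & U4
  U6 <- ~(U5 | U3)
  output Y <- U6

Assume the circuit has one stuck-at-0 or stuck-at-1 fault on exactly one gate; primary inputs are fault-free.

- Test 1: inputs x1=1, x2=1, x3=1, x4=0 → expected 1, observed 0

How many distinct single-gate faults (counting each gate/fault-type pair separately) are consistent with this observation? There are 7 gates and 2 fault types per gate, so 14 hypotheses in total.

5

Fault-free: U0=0, U1=1, U2=0, U3=0, U4=1, U5=0, U6=1 → 1. Observed 0.
  U0 stuck-at-0: output 1 ✗
  U0 stuck-at-1: output 0 ✓
  U1 stuck-at-0: output 1 ✗
  U1 stuck-at-1: output 1 ✗
  U2 stuck-at-0: output 1 ✗
  U2 stuck-at-1: output 0 ✓
  U3 stuck-at-0: output 1 ✗
  U3 stuck-at-1: output 0 ✓
  U4 stuck-at-0: output 1 ✗
  U4 stuck-at-1: output 1 ✗
  U5 stuck-at-0: output 1 ✗
  U5 stuck-at-1: output 0 ✓
  U6 stuck-at-0: output 0 ✓
  U6 stuck-at-1: output 1 ✗
Consistent faults: {U0 stuck-at-1, U2 stuck-at-1, U3 stuck-at-1, U5 stuck-at-1, U6 stuck-at-0} — 5 in all.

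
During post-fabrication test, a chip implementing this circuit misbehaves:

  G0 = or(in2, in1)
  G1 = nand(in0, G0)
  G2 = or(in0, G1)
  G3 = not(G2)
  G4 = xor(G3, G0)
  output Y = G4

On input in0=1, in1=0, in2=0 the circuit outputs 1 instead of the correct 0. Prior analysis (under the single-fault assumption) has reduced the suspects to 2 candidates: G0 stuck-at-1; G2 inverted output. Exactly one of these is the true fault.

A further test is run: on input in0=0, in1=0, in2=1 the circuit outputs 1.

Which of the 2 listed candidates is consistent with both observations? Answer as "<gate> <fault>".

G0 stuck-at-1

Evaluate each candidate on input in0=0, in1=0, in2=1:
  G0 stuck-at-1: G0=1 [stuck-at-1], G1=1, G2=1, G3=0, G4=1 → 1 — matches
  G2 inverted output: G0=1, G1=1, G2=0 [inverted output], G3=1, G4=0 → 0 — eliminated
Only G0 stuck-at-1 reproduces the observed 1.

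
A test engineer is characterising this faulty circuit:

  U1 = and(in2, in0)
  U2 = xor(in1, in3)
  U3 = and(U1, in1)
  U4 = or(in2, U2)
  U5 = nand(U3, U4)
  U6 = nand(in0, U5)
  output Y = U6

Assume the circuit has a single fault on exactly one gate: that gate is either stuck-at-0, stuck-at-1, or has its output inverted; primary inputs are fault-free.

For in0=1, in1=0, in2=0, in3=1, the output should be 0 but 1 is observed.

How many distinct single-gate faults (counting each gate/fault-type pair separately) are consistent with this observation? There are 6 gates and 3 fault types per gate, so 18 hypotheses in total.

6

Fault-free: U1=0, U2=1, U3=0, U4=1, U5=1, U6=0 → 0. Observed 1.
  U1: none of the 3 fault types match ✗
  U2: none of the 3 fault types match ✗
  U3: stuck-at-1, inverted output ✓; others ✗
  U4: none of the 3 fault types match ✗
  U5: stuck-at-0, inverted output ✓; others ✗
  U6: stuck-at-1, inverted output ✓; others ✗
Consistent faults: {U3 stuck-at-1, U3 inverted output, U5 stuck-at-0, U5 inverted output, U6 stuck-at-1, U6 inverted output} — 6 in all.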